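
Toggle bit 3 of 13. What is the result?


13 ^ (1 << 3) = 13 ^ 8 = 5

5


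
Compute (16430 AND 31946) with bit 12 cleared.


Step 1: 16430 & 31946 = 16394
Step 2: 16394 & ~(1 << 12) = 16394

16394


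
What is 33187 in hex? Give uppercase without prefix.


33187 = 81A3 hex

81A3


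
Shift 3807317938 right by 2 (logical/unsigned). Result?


0b11100010111011110000111110110010 >> 2 = 0b111000101110111100001111101100 = 951829484

951829484


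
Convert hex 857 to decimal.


857 hex = 2135 decimal

2135


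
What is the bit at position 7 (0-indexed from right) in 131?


0b10000011, position 7 = 1

1


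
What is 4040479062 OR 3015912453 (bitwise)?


0b11110000110101001101000101010110 | 0b10110011110000110010110000000101 = 0b11110011110101111111110101010111 = 4091018583

4091018583


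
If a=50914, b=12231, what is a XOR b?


50914 ^ 12231 = 59685

59685


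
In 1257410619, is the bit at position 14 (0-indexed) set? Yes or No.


0b1001010111100101001000000111011, bit 14 = 0. No

No


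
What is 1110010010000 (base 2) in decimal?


1110010010000 in decimal = 7312

7312


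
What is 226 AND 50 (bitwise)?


0b11100010 & 0b110010 = 0b100010 = 34

34


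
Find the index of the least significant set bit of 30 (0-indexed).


0b11110. Lowest set bit at position 1

1


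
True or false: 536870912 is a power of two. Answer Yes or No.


0b100000000000000000000000000000. Only one bit set => Yes

Yes


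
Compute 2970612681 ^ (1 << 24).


2970612681 ^ (1 << 24) = 2970612681 ^ 16777216 = 2953835465

2953835465


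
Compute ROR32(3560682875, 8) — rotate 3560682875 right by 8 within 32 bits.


Rotate 0b11010100001110111011010101111011 right by 8 (32-bit) = 0b1111011110101000011101110110101 = 2077506485

2077506485


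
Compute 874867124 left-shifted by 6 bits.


0b110100001001010110100110110100 << 6 = 0b110100001001010110100110110100000000 = 55991495936

55991495936


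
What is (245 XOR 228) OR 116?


Step 1: 245 ^ 228 = 17
Step 2: 17 | 116 = 117

117


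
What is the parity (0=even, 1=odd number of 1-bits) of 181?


0b10110101 has 5 ones => parity 1

1


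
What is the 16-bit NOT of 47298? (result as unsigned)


~0b1011100011000010 = 0b100011100111101 = 18237 (16-bit unsigned)

18237


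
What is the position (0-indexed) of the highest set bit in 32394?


0b111111010001010. Highest set bit at position 14

14


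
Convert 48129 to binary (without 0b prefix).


48129 = 1011110000000001 in binary

1011110000000001


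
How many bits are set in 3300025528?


0b11000100101100100110010010111000 has 14 set bits

14


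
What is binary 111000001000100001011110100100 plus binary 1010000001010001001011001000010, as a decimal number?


111000001000100001011110100100 + 1010000001010001001011001000010 = 10001000010010101010110111100110 = 2286595558

2286595558


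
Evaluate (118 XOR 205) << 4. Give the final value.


Step 1: 118 ^ 205 = 187
Step 2: 187 << 4 = 2992

2992


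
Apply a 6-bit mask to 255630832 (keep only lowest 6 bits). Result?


255630832 & 63 = 48

48


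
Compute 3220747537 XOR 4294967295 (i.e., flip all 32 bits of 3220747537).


3220747537 ^ 4294967295 = 1074219758

1074219758


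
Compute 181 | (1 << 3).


181 | (1 << 3) = 181 | 8 = 189

189


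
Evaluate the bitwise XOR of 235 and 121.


0b11101011 ^ 0b1111001 = 0b10010010 = 146

146


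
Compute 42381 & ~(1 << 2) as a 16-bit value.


42381 & ~(1 << 2) = 42377

42377


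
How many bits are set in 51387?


0b1100100010111011 has 9 set bits

9


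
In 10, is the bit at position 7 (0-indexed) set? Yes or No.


0b1010, bit 7 = 0. No

No


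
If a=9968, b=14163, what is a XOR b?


9968 ^ 14163 = 4515

4515


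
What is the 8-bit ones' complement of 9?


9 ^ 255 = 246

246


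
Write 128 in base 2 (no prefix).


128 = 10000000 in binary

10000000


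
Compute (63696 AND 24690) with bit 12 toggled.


Step 1: 63696 & 24690 = 24656
Step 2: 24656 ^ (1 << 12) = 24656 ^ 4096 = 28752

28752


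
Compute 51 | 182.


0b110011 | 0b10110110 = 0b10110111 = 183

183


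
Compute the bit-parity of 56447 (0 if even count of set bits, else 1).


0b1101110001111111 has 12 ones => parity 0

0


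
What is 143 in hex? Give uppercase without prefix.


143 = 8F hex

8F


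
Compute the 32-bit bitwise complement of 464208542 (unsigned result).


~0b11011101010110100001010011110 = 0b11100100010101001011110101100001 = 3830758753 (32-bit unsigned)

3830758753


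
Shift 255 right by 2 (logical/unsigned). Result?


0b11111111 >> 2 = 0b111111 = 63

63


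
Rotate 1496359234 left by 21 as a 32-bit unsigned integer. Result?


Rotate 0b1011001001100001010000101000010 left by 21 (32-bit) = 0b101000010010110010011000010100 = 676013588

676013588


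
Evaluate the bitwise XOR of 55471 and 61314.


0b1101100010101111 ^ 0b1110111110000010 = 0b11011100101101 = 14125

14125


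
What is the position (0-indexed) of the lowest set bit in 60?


0b111100. Lowest set bit at position 2

2


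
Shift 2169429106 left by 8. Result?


0b10000001010011101101110001110010 << 8 = 0b1000000101001110110111000111001000000000 = 555373851136

555373851136


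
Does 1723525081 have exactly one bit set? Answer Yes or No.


0b1100110101110101110011111011001. Multiple bits set => No

No


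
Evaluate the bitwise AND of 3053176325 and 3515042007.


0b10110101111110111100011000000101 & 0b11010001100000110100100011010111 = 0b10010001100000110100000000000101 = 2441297925

2441297925


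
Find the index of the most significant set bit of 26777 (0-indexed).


0b110100010011001. Highest set bit at position 14

14


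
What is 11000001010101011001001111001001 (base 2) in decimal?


11000001010101011001001111001001 in decimal = 3243611081

3243611081


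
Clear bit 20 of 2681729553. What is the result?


2681729553 & ~(1 << 20) = 2680680977

2680680977


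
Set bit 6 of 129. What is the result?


129 | (1 << 6) = 129 | 64 = 193

193


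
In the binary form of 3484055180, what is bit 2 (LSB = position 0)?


0b11001111101010100111011010001100, position 2 = 1

1


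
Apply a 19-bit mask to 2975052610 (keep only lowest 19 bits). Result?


2975052610 & 524287 = 242498

242498


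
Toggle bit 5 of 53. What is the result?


53 ^ (1 << 5) = 53 ^ 32 = 21

21


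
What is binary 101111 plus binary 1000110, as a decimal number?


101111 + 1000110 = 1110101 = 117

117


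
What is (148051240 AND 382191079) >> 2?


Step 1: 148051240 & 382191079 = 12780832
Step 2: 12780832 >> 2 = 3195208

3195208


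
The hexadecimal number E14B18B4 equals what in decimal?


E14B18B4 hex = 3779795124 decimal

3779795124


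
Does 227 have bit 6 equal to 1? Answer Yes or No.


0b11100011, bit 6 = 1. Yes

Yes


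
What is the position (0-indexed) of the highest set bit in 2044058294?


0b1111001110101011101101010110110. Highest set bit at position 30

30


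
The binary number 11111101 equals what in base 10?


11111101 in decimal = 253

253


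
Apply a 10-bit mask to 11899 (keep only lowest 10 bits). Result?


11899 & 1023 = 635

635


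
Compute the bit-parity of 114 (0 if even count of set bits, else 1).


0b1110010 has 4 ones => parity 0

0


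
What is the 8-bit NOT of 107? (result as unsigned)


~0b1101011 = 0b10010100 = 148 (8-bit unsigned)

148


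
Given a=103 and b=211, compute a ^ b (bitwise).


103 ^ 211 = 180

180


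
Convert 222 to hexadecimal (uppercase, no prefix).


222 = DE hex

DE


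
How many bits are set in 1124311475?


0b1000011000000111010000110110011 has 13 set bits

13


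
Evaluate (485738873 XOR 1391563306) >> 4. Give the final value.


Step 1: 485738873 ^ 1391563306 = 1308777299
Step 2: 1308777299 >> 4 = 81798581

81798581


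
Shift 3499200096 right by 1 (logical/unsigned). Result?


0b11010000100100011000111001100000 >> 1 = 0b1101000010010001100011100110000 = 1749600048

1749600048


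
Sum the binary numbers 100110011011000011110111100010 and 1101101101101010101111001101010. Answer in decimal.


100110011011000011110111100010 + 1101101101101010101111001101010 = 10010100001000011001110001001100 = 2485230668

2485230668


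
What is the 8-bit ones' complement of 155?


155 ^ 255 = 100

100


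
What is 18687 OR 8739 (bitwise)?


0b100100011111111 | 0b10001000100011 = 0b110101011111111 = 27391

27391


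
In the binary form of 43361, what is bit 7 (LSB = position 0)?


0b1010100101100001, position 7 = 0

0


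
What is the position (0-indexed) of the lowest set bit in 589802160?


0b100011001001111010101010110000. Lowest set bit at position 4

4


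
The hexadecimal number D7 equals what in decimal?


D7 hex = 215 decimal

215


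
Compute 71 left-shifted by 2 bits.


0b1000111 << 2 = 0b100011100 = 284

284


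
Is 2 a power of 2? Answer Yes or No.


0b10. Only one bit set => Yes

Yes


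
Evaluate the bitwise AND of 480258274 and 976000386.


0b11100101000000010100011100010 & 0b111010001011001001010110000010 = 0b11000001000000000000010000010 = 404750466

404750466


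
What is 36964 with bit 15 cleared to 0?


36964 & ~(1 << 15) = 4196

4196


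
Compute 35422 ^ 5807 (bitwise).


0b1000101001011110 ^ 0b1011010101111 = 0b1001110011110001 = 40177

40177


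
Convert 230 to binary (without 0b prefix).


230 = 11100110 in binary

11100110


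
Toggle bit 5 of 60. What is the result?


60 ^ (1 << 5) = 60 ^ 32 = 28

28


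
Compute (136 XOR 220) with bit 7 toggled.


Step 1: 136 ^ 220 = 84
Step 2: 84 ^ (1 << 7) = 84 ^ 128 = 212

212


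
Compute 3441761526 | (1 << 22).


3441761526 | (1 << 22) = 3441761526 | 4194304 = 3445955830

3445955830


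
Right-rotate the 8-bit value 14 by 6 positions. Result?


Rotate 0b1110 right by 6 (8-bit) = 0b111000 = 56

56


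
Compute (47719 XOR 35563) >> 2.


Step 1: 47719 ^ 35563 = 12428
Step 2: 12428 >> 2 = 3107

3107


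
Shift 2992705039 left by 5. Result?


0b10110010011000010000111000001111 << 5 = 0b1011001001100001000011100000111100000 = 95766561248

95766561248


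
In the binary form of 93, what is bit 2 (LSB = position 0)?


0b1011101, position 2 = 1

1


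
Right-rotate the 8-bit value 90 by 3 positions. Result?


Rotate 0b1011010 right by 3 (8-bit) = 0b1001011 = 75

75


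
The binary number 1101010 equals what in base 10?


1101010 in decimal = 106

106


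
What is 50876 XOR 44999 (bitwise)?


0b1100011010111100 ^ 0b1010111111000111 = 0b110100101111011 = 27003

27003


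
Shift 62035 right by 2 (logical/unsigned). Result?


0b1111001001010011 >> 2 = 0b11110010010100 = 15508

15508


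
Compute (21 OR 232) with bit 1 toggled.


Step 1: 21 | 232 = 253
Step 2: 253 ^ (1 << 1) = 253 ^ 2 = 255

255


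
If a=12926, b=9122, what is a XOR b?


12926 ^ 9122 = 4572

4572


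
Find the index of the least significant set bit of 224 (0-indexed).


0b11100000. Lowest set bit at position 5

5


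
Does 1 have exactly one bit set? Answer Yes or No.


0b1. Only one bit set => Yes

Yes


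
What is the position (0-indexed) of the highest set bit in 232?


0b11101000. Highest set bit at position 7

7


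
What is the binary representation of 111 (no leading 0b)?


111 = 1101111 in binary

1101111


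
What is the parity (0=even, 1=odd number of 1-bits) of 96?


0b1100000 has 2 ones => parity 0

0


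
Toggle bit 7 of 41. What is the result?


41 ^ (1 << 7) = 41 ^ 128 = 169

169


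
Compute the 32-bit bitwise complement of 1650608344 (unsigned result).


~0b1100010011000100100100011011000 = 0b10011101100111011011011100100111 = 2644358951 (32-bit unsigned)

2644358951


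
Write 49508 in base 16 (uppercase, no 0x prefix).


49508 = C164 hex

C164


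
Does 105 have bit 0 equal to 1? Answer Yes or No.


0b1101001, bit 0 = 1. Yes

Yes


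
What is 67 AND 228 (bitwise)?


0b1000011 & 0b11100100 = 0b1000000 = 64

64


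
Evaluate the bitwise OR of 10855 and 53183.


0b10101001100111 | 0b1100111110111111 = 0b1110111111111111 = 61439

61439


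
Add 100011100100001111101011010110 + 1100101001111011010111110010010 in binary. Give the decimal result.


100011100100001111101011010110 + 1100101001111011010111110010010 = 10001000110011101010101001101000 = 2295245416

2295245416


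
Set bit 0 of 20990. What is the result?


20990 | (1 << 0) = 20990 | 1 = 20991

20991


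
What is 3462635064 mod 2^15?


3462635064 & 32767 = 7736

7736


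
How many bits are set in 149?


0b10010101 has 4 set bits

4


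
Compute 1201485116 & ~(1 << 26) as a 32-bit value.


1201485116 & ~(1 << 26) = 1134376252

1134376252


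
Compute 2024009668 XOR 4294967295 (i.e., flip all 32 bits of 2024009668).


2024009668 ^ 4294967295 = 2270957627

2270957627


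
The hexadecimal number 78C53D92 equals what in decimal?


78C53D92 hex = 2026192274 decimal

2026192274


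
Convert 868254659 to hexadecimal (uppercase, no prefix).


868254659 = 33C083C3 hex

33C083C3


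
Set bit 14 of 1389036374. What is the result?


1389036374 | (1 << 14) = 1389036374 | 16384 = 1389052758

1389052758


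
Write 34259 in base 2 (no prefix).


34259 = 1000010111010011 in binary

1000010111010011


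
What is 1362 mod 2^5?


1362 & 31 = 18

18


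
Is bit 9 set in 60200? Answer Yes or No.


0b1110101100101000, bit 9 = 1. Yes

Yes


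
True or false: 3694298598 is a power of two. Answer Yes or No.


0b11011100001100101000010111100110. Multiple bits set => No

No


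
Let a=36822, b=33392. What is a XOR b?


36822 ^ 33392 = 3494

3494


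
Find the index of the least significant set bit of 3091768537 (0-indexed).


0b10111000010010001010010011011001. Lowest set bit at position 0

0


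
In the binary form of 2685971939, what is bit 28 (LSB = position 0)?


0b10100000000110001010110111100011, position 28 = 0

0


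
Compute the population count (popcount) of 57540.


0b1110000011000100 has 6 set bits

6


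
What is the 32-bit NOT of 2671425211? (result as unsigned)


~0b10011111001110101011011010111011 = 0b1100000110001010100100101000100 = 1623542084 (32-bit unsigned)

1623542084


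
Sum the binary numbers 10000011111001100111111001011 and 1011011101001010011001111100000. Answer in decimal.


10000011111001100111111001011 + 1011011101001010011001111100000 = 1101100001000100000001110101011 = 1814168491

1814168491


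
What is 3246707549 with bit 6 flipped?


3246707549 ^ (1 << 6) = 3246707549 ^ 64 = 3246707485

3246707485


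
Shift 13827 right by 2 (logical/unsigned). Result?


0b11011000000011 >> 2 = 0b110110000000 = 3456

3456


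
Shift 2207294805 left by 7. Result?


0b10000011100100001010010101010101 << 7 = 0b100000111001000010100101010101010000000 = 282533735040

282533735040


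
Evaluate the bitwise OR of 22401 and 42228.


0b101011110000001 | 0b1010010011110100 = 0b1111011111110101 = 63477

63477


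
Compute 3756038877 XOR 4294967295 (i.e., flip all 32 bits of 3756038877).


3756038877 ^ 4294967295 = 538928418

538928418


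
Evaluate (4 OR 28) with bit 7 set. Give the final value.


Step 1: 4 | 28 = 28
Step 2: 28 | (1 << 7) = 28 | 128 = 156

156


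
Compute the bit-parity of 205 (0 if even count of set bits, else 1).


0b11001101 has 5 ones => parity 1

1


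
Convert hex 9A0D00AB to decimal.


9A0D00AB hex = 2584543403 decimal

2584543403


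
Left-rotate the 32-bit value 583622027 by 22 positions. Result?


Rotate 0b100010110010010101110110001011 left by 22 (32-bit) = 0b1100010110010001011001001010111 = 1657320023

1657320023


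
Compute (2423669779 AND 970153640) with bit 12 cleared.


Step 1: 2423669779 & 970153640 = 273826816
Step 2: 273826816 & ~(1 << 12) = 273826816

273826816


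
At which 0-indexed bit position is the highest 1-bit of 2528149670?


0b10010110101100001000000010100110. Highest set bit at position 31

31


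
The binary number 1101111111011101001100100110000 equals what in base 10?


1101111111011101001100100110000 in decimal = 1877907760

1877907760


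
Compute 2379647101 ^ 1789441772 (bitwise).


0b10001101110101101000100001111101 ^ 0b1101010101010001011011011101100 = 0b11100111011111100011111010010001 = 3883810449

3883810449


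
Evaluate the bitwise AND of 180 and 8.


0b10110100 & 0b1000 = 0b0 = 0

0


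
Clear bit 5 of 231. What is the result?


231 & ~(1 << 5) = 199

199


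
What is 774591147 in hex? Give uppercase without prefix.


774591147 = 2E2B52AB hex

2E2B52AB


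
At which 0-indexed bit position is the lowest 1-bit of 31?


0b11111. Lowest set bit at position 0

0


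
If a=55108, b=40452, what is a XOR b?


55108 ^ 40452 = 18752

18752


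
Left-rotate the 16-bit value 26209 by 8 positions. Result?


Rotate 0b110011001100001 left by 8 (16-bit) = 0b110000101100110 = 24934

24934


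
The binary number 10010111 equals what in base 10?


10010111 in decimal = 151

151


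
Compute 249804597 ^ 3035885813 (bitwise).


0b1110111000111011011100110101 ^ 0b10110100111100111111000011110101 = 0b10111010000100000100011111000000 = 3121629120

3121629120


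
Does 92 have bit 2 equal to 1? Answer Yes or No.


0b1011100, bit 2 = 1. Yes

Yes


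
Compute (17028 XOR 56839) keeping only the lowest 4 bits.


Step 1: 17028 ^ 56839 = 40067
Step 2: 40067 & 15 = 3

3


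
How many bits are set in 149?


0b10010101 has 4 set bits

4


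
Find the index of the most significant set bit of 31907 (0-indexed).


0b111110010100011. Highest set bit at position 14

14


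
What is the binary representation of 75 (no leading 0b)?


75 = 1001011 in binary

1001011


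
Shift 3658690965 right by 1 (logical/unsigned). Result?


0b11011010000100110011000110010101 >> 1 = 0b1101101000010011001100011001010 = 1829345482

1829345482


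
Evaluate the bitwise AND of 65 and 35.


0b1000001 & 0b100011 = 0b1 = 1

1


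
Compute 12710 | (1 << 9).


12710 | (1 << 9) = 12710 | 512 = 13222

13222


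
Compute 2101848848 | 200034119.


0b1111101010001111010101100010000 | 0b1011111011000100011101000111 = 0b1111111111011111110111101010111 = 2146430807

2146430807


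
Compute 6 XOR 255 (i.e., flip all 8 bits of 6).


6 ^ 255 = 249

249


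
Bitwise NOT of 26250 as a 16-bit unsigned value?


~0b110011010001010 = 0b1001100101110101 = 39285 (16-bit unsigned)

39285


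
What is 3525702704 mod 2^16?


3525702704 & 65535 = 62512

62512


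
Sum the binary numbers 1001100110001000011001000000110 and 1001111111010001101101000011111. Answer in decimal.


1001100110001000011001000000110 + 1001111111010001101101000011111 = 10011100101011010000110000100101 = 2628586533

2628586533


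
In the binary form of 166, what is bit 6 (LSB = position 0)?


0b10100110, position 6 = 0

0


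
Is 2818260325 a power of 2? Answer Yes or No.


0b10100111111110110011110101100101. Multiple bits set => No

No


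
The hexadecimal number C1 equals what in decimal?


C1 hex = 193 decimal

193


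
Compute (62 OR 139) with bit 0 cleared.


Step 1: 62 | 139 = 191
Step 2: 191 & ~(1 << 0) = 190

190


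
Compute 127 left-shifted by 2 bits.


0b1111111 << 2 = 0b111111100 = 508

508


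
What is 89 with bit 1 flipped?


89 ^ (1 << 1) = 89 ^ 2 = 91

91


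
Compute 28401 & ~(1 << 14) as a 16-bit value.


28401 & ~(1 << 14) = 12017

12017


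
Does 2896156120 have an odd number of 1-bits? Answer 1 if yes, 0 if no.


0b10101100100111111101010111011000 has 19 ones => parity 1

1


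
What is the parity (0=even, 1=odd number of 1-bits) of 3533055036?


0b11010010100101100010010000111100 has 14 ones => parity 0

0


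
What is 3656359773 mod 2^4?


3656359773 & 15 = 13

13


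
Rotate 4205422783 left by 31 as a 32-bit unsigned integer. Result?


Rotate 0b11111010101010011010100010111111 left by 31 (32-bit) = 0b11111101010101001101010001011111 = 4250195039

4250195039


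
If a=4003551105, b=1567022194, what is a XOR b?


4003551105 ^ 1567022194 = 3016199155

3016199155


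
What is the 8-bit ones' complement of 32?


32 ^ 255 = 223

223


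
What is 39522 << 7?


0b1001101001100010 << 7 = 0b10011010011000100000000 = 5058816

5058816


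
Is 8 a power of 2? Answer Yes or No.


0b1000. Only one bit set => Yes

Yes


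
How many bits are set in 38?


0b100110 has 3 set bits

3


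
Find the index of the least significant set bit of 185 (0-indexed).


0b10111001. Lowest set bit at position 0

0


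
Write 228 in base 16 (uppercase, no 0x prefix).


228 = E4 hex

E4


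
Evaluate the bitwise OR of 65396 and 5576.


0b1111111101110100 | 0b1010111001000 = 0b1111111111111100 = 65532

65532


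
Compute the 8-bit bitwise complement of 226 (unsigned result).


~0b11100010 = 0b11101 = 29 (8-bit unsigned)

29


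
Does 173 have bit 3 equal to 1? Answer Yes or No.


0b10101101, bit 3 = 1. Yes

Yes


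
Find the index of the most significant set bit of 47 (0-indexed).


0b101111. Highest set bit at position 5

5


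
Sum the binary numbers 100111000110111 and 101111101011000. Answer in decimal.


100111000110111 + 101111101011000 = 1010110110001111 = 44431

44431


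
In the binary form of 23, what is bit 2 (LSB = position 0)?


0b10111, position 2 = 1

1


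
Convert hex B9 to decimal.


B9 hex = 185 decimal

185


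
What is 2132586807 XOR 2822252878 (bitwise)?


0b1111111000111001011000100110111 ^ 0b10101000001110000010100101001110 = 0b11010111001001001001100001111001 = 3609499769

3609499769


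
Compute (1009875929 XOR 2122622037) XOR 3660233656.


Step 1: 1009875929 ^ 2122622037 = 1119215500
Step 2: 1119215500 ^ 3660233656 = 2560582708

2560582708


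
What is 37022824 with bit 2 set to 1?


37022824 | (1 << 2) = 37022824 | 4 = 37022828

37022828


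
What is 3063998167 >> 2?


0b10110110101000001110011011010111 >> 2 = 0b101101101010000011100110110101 = 765999541

765999541


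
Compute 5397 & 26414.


0b1010100010101 & 0b110011100101110 = 0b10100000100 = 1284

1284


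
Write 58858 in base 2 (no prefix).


58858 = 1110010111101010 in binary

1110010111101010


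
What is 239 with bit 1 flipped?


239 ^ (1 << 1) = 239 ^ 2 = 237

237


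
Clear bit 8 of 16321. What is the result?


16321 & ~(1 << 8) = 16065

16065


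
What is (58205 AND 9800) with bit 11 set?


Step 1: 58205 & 9800 = 8776
Step 2: 8776 | (1 << 11) = 8776 | 2048 = 10824

10824


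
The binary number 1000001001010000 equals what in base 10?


1000001001010000 in decimal = 33360

33360


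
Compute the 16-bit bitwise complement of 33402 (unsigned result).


~0b1000001001111010 = 0b111110110000101 = 32133 (16-bit unsigned)

32133


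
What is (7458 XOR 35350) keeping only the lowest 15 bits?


Step 1: 7458 ^ 35350 = 38708
Step 2: 38708 & 32767 = 5940

5940


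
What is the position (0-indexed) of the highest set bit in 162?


0b10100010. Highest set bit at position 7

7


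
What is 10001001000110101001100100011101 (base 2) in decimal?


10001001000110101001100100011101 in decimal = 2300221725

2300221725


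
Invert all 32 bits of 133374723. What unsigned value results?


133374723 ^ 4294967295 = 4161592572

4161592572


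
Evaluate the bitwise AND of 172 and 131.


0b10101100 & 0b10000011 = 0b10000000 = 128

128


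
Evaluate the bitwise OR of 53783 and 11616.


0b1101001000010111 | 0b10110101100000 = 0b1111111101110111 = 65399

65399


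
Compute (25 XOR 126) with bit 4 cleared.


Step 1: 25 ^ 126 = 103
Step 2: 103 & ~(1 << 4) = 103

103


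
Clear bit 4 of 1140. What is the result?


1140 & ~(1 << 4) = 1124

1124


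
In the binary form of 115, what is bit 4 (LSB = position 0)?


0b1110011, position 4 = 1

1


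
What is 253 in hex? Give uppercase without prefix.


253 = FD hex

FD


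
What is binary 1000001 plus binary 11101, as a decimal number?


1000001 + 11101 = 1011110 = 94

94


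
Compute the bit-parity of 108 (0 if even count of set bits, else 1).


0b1101100 has 4 ones => parity 0

0


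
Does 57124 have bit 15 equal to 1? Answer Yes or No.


0b1101111100100100, bit 15 = 1. Yes

Yes


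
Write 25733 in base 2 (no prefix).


25733 = 110010010000101 in binary

110010010000101


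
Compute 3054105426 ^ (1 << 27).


3054105426 ^ (1 << 27) = 3054105426 ^ 134217728 = 3188323154

3188323154


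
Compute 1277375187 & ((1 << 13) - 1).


1277375187 & 8191 = 4819

4819


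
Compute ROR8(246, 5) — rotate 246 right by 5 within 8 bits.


Rotate 0b11110110 right by 5 (8-bit) = 0b10110111 = 183

183


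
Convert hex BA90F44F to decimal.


BA90F44F hex = 3130061903 decimal

3130061903


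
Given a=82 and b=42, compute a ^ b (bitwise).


82 ^ 42 = 120

120


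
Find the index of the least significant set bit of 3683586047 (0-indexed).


0b11011011100011110000111111111111. Lowest set bit at position 0

0


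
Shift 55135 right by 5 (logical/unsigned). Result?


0b1101011101011111 >> 5 = 0b11010111010 = 1722

1722


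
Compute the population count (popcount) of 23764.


0b101110011010100 has 8 set bits

8


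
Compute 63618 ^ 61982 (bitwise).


0b1111100010000010 ^ 0b1111001000011110 = 0b101010011100 = 2716

2716


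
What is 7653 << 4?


0b1110111100101 << 4 = 0b11101111001010000 = 122448

122448


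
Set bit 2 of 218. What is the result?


218 | (1 << 2) = 218 | 4 = 222

222


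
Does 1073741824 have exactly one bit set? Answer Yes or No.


0b1000000000000000000000000000000. Only one bit set => Yes

Yes


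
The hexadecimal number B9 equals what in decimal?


B9 hex = 185 decimal

185


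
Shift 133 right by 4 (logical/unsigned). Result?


0b10000101 >> 4 = 0b1000 = 8

8


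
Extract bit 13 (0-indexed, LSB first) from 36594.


0b1000111011110010, position 13 = 0

0


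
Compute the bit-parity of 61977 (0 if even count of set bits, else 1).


0b1111001000011001 has 8 ones => parity 0

0


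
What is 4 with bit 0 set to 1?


4 | (1 << 0) = 4 | 1 = 5

5


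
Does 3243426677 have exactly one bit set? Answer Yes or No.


0b11000001010100101100001101110101. Multiple bits set => No

No


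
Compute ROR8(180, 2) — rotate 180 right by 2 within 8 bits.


Rotate 0b10110100 right by 2 (8-bit) = 0b101101 = 45

45


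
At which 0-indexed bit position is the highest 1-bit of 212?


0b11010100. Highest set bit at position 7

7


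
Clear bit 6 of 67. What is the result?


67 & ~(1 << 6) = 3

3


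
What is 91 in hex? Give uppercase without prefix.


91 = 5B hex

5B


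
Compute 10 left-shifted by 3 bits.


0b1010 << 3 = 0b1010000 = 80

80


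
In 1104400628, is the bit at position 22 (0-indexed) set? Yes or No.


0b1000001110100111101000011110100, bit 22 = 1. Yes

Yes


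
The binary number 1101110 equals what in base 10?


1101110 in decimal = 110

110


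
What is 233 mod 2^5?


233 & 31 = 9

9


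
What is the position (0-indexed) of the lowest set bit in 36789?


0b1000111110110101. Lowest set bit at position 0

0


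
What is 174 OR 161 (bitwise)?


0b10101110 | 0b10100001 = 0b10101111 = 175

175


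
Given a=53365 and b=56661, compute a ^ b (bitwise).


53365 ^ 56661 = 3360

3360


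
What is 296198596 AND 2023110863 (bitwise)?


0b10001101001111010000111000100 & 0b1111000100101100011100011001111 = 0b10000100001100010000011000100 = 277225668

277225668


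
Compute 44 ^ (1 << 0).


44 ^ (1 << 0) = 44 ^ 1 = 45

45


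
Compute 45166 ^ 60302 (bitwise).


0b1011000001101110 ^ 0b1110101110001110 = 0b101101111100000 = 23520

23520


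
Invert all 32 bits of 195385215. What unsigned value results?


195385215 ^ 4294967295 = 4099582080

4099582080


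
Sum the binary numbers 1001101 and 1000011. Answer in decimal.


1001101 + 1000011 = 10010000 = 144

144


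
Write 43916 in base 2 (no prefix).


43916 = 1010101110001100 in binary

1010101110001100


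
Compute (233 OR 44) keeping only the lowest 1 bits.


Step 1: 233 | 44 = 237
Step 2: 237 & 1 = 1

1


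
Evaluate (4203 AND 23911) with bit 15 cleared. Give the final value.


Step 1: 4203 & 23911 = 4195
Step 2: 4195 & ~(1 << 15) = 4195

4195


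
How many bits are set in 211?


0b11010011 has 5 set bits

5


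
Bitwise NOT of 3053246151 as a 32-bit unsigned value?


~0b10110101111111001101011011000111 = 0b1001010000000110010100100111000 = 1241721144 (32-bit unsigned)

1241721144


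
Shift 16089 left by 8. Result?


0b11111011011001 << 8 = 0b1111101101100100000000 = 4118784

4118784


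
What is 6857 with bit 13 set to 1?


6857 | (1 << 13) = 6857 | 8192 = 15049

15049


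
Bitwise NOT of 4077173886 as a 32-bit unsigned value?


~0b11110011000001001011110001111110 = 0b1100111110110100001110000001 = 217793409 (32-bit unsigned)

217793409


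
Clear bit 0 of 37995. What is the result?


37995 & ~(1 << 0) = 37994

37994


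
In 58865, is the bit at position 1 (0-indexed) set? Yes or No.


0b1110010111110001, bit 1 = 0. No

No


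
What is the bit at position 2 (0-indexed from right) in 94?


0b1011110, position 2 = 1

1


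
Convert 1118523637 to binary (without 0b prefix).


1118523637 = 1000010101010110101000011110101 in binary

1000010101010110101000011110101


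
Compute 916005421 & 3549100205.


0b110110100110010010001000101101 & 0b11010011100010101111100010101101 = 0b10010100010000010000000101101 = 310911021

310911021


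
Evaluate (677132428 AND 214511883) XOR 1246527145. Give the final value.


Step 1: 677132428 & 214511883 = 138948616
Step 2: 138948616 ^ 1246527145 = 1107578529

1107578529


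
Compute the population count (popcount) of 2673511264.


0b10011111010110101000101101100000 has 16 set bits

16


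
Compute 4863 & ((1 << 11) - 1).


4863 & 2047 = 767

767


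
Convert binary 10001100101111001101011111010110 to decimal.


10001100101111001101011111010110 in decimal = 2361186262

2361186262


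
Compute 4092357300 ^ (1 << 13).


4092357300 ^ (1 << 13) = 4092357300 ^ 8192 = 4092349108

4092349108


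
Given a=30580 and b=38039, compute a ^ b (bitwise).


30580 ^ 38039 = 58339

58339


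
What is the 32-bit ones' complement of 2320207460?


2320207460 ^ 4294967295 = 1974759835

1974759835


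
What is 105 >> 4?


0b1101001 >> 4 = 0b110 = 6

6


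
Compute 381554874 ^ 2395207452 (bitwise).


0b10110101111100001000010111010 ^ 0b10001110110000111111011100011100 = 0b10011000011111011110011110100110 = 2558388134

2558388134


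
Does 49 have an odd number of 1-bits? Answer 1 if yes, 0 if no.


0b110001 has 3 ones => parity 1

1


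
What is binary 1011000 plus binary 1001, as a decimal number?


1011000 + 1001 = 1100001 = 97

97


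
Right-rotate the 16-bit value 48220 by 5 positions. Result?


Rotate 0b1011110001011100 right by 5 (16-bit) = 0b1110010111100010 = 58850

58850


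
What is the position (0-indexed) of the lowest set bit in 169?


0b10101001. Lowest set bit at position 0

0


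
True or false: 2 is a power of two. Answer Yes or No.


0b10. Only one bit set => Yes

Yes


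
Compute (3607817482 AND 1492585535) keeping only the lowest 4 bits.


Step 1: 3607817482 & 1492585535 = 1342311434
Step 2: 1342311434 & 15 = 10

10


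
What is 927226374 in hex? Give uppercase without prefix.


927226374 = 37445A06 hex

37445A06


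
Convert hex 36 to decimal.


36 hex = 54 decimal

54


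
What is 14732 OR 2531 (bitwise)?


0b11100110001100 | 0b100111100011 = 0b11100111101111 = 14831

14831


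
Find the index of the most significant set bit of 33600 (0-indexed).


0b1000001101000000. Highest set bit at position 15

15


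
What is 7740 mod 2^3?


7740 & 7 = 4

4


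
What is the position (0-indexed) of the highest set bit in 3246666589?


0b11000001100001000011001101011101. Highest set bit at position 31

31


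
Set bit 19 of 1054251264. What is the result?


1054251264 | (1 << 19) = 1054251264 | 524288 = 1054775552

1054775552


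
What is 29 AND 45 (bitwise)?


0b11101 & 0b101101 = 0b1101 = 13

13


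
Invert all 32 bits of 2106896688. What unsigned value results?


2106896688 ^ 4294967295 = 2188070607

2188070607


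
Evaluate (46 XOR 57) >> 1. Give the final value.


Step 1: 46 ^ 57 = 23
Step 2: 23 >> 1 = 11

11


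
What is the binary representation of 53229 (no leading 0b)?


53229 = 1100111111101101 in binary

1100111111101101


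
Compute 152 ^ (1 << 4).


152 ^ (1 << 4) = 152 ^ 16 = 136

136


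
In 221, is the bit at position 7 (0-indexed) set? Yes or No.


0b11011101, bit 7 = 1. Yes

Yes


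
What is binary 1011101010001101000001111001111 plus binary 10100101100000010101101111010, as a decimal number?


1011101010001101000001111001111 + 10100101100000010101101111010 = 1110001111101101010111101001001 = 1911992137

1911992137


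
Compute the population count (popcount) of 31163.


0b111100110111011 has 11 set bits

11


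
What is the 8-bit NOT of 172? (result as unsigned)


~0b10101100 = 0b1010011 = 83 (8-bit unsigned)

83


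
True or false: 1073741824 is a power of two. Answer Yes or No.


0b1000000000000000000000000000000. Only one bit set => Yes

Yes


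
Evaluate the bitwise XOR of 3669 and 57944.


0b111001010101 ^ 0b1110001001011000 = 0b1110110000001101 = 60429

60429


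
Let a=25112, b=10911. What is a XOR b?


25112 ^ 10911 = 18567

18567


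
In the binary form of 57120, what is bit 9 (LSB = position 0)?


0b1101111100100000, position 9 = 1

1


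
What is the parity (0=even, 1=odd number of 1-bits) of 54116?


0b1101001101100100 has 8 ones => parity 0

0


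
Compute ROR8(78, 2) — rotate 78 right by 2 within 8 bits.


Rotate 0b1001110 right by 2 (8-bit) = 0b10010011 = 147

147


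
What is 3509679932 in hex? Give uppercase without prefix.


3509679932 = D131773C hex

D131773C


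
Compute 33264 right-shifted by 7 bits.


0b1000000111110000 >> 7 = 0b100000011 = 259

259


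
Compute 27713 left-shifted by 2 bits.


0b110110001000001 << 2 = 0b11011000100000100 = 110852

110852


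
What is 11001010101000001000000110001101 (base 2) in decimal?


11001010101000001000000110001101 in decimal = 3399516557

3399516557


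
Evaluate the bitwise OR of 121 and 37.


0b1111001 | 0b100101 = 0b1111101 = 125

125


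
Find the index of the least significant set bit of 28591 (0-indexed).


0b110111110101111. Lowest set bit at position 0

0


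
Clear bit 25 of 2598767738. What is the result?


2598767738 & ~(1 << 25) = 2565213306

2565213306


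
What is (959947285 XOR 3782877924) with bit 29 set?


Step 1: 959947285 ^ 3782877924 = 3628957937
Step 2: 3628957937 | (1 << 29) = 3628957937 | 536870912 = 4165828849

4165828849


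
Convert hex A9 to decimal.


A9 hex = 169 decimal

169


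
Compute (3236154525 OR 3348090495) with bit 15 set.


Step 1: 3236154525 | 3348090495 = 3354382079
Step 2: 3354382079 | (1 << 15) = 3354382079 | 32768 = 3354382079

3354382079


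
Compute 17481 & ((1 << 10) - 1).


17481 & 1023 = 73

73


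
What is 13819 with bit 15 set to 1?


13819 | (1 << 15) = 13819 | 32768 = 46587

46587


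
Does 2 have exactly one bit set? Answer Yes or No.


0b10. Only one bit set => Yes

Yes


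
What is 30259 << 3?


0b111011000110011 << 3 = 0b111011000110011000 = 242072

242072


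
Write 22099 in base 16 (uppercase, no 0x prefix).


22099 = 5653 hex

5653


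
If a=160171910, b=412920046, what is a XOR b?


160171910 ^ 412920046 = 286306152

286306152


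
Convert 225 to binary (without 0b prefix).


225 = 11100001 in binary

11100001


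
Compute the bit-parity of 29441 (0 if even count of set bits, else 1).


0b111001100000001 has 6 ones => parity 0

0


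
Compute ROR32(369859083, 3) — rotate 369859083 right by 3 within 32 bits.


Rotate 0b10110000010111001101000001011 right by 3 (32-bit) = 0b1100010110000010111001101000001 = 1656845121

1656845121


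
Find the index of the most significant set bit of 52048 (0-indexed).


0b1100101101010000. Highest set bit at position 15

15


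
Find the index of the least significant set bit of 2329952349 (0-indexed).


0b10001010111000000100000001011101. Lowest set bit at position 0

0


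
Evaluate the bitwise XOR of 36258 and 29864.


0b1000110110100010 ^ 0b111010010101000 = 0b1111100100001010 = 63754

63754


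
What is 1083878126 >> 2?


0b1000000100110101010101011101110 >> 2 = 0b10000001001101010101010111011 = 270969531

270969531


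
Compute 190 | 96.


0b10111110 | 0b1100000 = 0b11111110 = 254

254


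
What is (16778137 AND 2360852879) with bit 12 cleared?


Step 1: 16778137 & 2360852879 = 393
Step 2: 393 & ~(1 << 12) = 393

393


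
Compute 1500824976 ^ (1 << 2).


1500824976 ^ (1 << 2) = 1500824976 ^ 4 = 1500824980

1500824980


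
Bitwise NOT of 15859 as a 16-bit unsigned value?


~0b11110111110011 = 0b1100001000001100 = 49676 (16-bit unsigned)

49676


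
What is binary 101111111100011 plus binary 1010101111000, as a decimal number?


101111111100011 + 1010101111000 = 111010101011011 = 30043

30043


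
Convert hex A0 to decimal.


A0 hex = 160 decimal

160


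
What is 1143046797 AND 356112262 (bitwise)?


0b1000100001000011000001010001101 & 0b10101001110011101011110000110 = 0b100001000011000001010000100 = 69304964

69304964


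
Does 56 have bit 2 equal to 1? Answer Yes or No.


0b111000, bit 2 = 0. No

No


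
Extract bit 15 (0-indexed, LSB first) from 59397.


0b1110100000000101, position 15 = 1

1


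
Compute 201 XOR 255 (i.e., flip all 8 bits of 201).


201 ^ 255 = 54

54


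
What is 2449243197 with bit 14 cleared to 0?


2449243197 & ~(1 << 14) = 2449226813

2449226813


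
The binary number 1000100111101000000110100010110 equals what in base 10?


1000100111101000000110100010110 in decimal = 1156844822

1156844822


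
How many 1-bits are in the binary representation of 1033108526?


0b111101100100111111110000101110 has 19 set bits

19


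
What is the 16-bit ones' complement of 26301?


26301 ^ 65535 = 39234

39234


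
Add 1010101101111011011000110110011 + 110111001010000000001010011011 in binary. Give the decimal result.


1010101101111011011000110110011 + 110111001010000000001010011011 = 10001100111001011011010001001110 = 2363864142

2363864142
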